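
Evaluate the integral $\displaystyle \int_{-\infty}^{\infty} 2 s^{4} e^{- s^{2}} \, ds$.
$\frac{3 \sqrt{\pi}}{2}$

Consider the simpler parametrised integral
$$J(a) = \int_{-\infty}^{\infty} 2 e^{- a s^{2}} \, ds = \frac{2 \sqrt{\pi}}{\sqrt{a}}.$$

Differentiating under the integral sign brings down a factor of $(-s^2)$:
$$\frac{dJ}{da} = \int_{-\infty}^{\infty} - 2 s^{2} e^{- a s^{2}} \, ds = - \frac{\sqrt{\pi}}{a^{\frac{3}{2}}}.$$

Repeating twice in total — each differentiation brings down another $(-s^2)$ — gives
$$\frac{d^{2}J}{da^{2}} = \int_{-\infty}^{\infty} 2 s^{4} e^{- a s^{2}} \, ds = \frac{3 \sqrt{\pi}}{2 a^{\frac{5}{2}}},$$
and the integrand here is exactly the target integrand, so $I = \frac{3 \sqrt{\pi}}{2 a^{\frac{5}{2}}}$.

Setting $a = 1$:
$$I = \frac{3 \sqrt{\pi}}{2}.$$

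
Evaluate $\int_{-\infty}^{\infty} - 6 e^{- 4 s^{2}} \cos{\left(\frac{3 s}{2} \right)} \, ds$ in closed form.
$- \frac{3 \sqrt{\pi}}{e^{\frac{9}{64}}}$

Define $I(b) = \int_{-\infty}^{\infty} - 6 e^{- 4 s^{2}} \cos{\left(b s \right)} \, ds$.

Differentiating under the integral sign,
$$I'(b) = \int_{-\infty}^{\infty} 6 s e^{- 4 s^{2}} \sin{\left(b s \right)} \, ds.$$

Integrate $\int_{-\infty}^{\infty} s \sin(b s)\, e^{- 4 s^{2}}\, ds$ by parts with $u = \sin(b s)$ and $dv = s\, e^{- 4 s^{2}}\, ds$, giving $v = - \frac{e^{- 4 s^{2}}}{8}$. The boundary term vanishes and
$$\int_{-\infty}^{\infty} s \sin(b s)\, e^{- 4 s^{2}}\, ds = \frac{b}{8} \int_{-\infty}^{\infty} \cos(b s)\, e^{- 4 s^{2}}\, ds,$$
so $I'(b) = - \frac{b}{8}\, I(b)$.

This is a separable first-order ODE; solving with the initial condition $I(0) = \int_{-\infty}^{\infty} - 6 e^{- 4 s^{2}}\,ds = - 3 \sqrt{\pi}$ gives
$$I(b) = - 3 \sqrt{\pi} e^{- \frac{b^{2}}{16}}.$$

Setting $b = \frac{3}{2}$:
$$I = - \frac{3 \sqrt{\pi}}{e^{\frac{9}{64}}}.$$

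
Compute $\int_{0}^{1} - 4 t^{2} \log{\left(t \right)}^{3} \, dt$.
$\frac{8}{27}$

Start from the elementary integral
$$J(a) = \int_{0}^{1} - 4 t^{a} \, dt = - \frac{4}{a + 1}.$$

Differentiating under the integral sign brings down a factor of $\ln t$:
$$\frac{dJ}{da} = \int_{0}^{1} - 4 t^{a} \log{\left(t \right)} \, dt = \frac{4}{\left(a + 1\right)^{2}}.$$

Repeating $3$ times in total — each differentiation brings down another $\ln t$ — gives
$$\frac{d^{3}J}{da^{3}} = \int_{0}^{1} - 4 t^{a} \log{\left(t \right)}^{3} \, dt = \frac{24}{\left(a + 1\right)^{4}},$$
and the integrand here is exactly the target integrand, so $I = \frac{24}{\left(a + 1\right)^{4}}$.

Setting $a = 2$:
$$I = \frac{8}{27}.$$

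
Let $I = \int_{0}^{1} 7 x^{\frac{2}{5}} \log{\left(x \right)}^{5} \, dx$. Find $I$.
$- \frac{1875000}{16807}$

Begin with the known integral
$$J(a) = \int_{0}^{1} 7 x^{a} \, dx = \frac{7}{a + 1}.$$

Differentiating under the integral sign brings down a factor of $\ln x$:
$$\frac{dJ}{da} = \int_{0}^{1} 7 x^{a} \log{\left(x \right)} \, dx = - \frac{7}{\left(a + 1\right)^{2}}.$$

Repeating $5$ times in total — each differentiation brings down another $\ln x$ — gives
$$\frac{d^{5}J}{da^{5}} = \int_{0}^{1} 7 x^{a} \log{\left(x \right)}^{5} \, dx = - \frac{840}{\left(a + 1\right)^{6}},$$
and the integrand here is exactly the target integrand, so $I = - \frac{840}{\left(a + 1\right)^{6}}$.

Setting $a = \frac{2}{5}$:
$$I = - \frac{1875000}{16807}.$$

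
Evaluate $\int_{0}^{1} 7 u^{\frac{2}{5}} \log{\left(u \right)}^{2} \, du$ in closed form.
$\frac{250}{49}$

Start from the elementary integral
$$J(a) = \int_{0}^{1} 7 u^{a} \, du = \frac{7}{a + 1}.$$

Differentiating under the integral sign brings down a factor of $\ln u$:
$$\frac{dJ}{da} = \int_{0}^{1} 7 u^{a} \log{\left(u \right)} \, du = - \frac{7}{\left(a + 1\right)^{2}}.$$

Repeating twice in total — each differentiation brings down another $\ln u$ — gives
$$\frac{d^{2}J}{da^{2}} = \int_{0}^{1} 7 u^{a} \log{\left(u \right)}^{2} \, du = \frac{14}{\left(a + 1\right)^{3}},$$
and the integrand here is exactly the target integrand, so $I = \frac{14}{\left(a + 1\right)^{3}}$.

Setting $a = \frac{2}{5}$:
$$I = \frac{250}{49}.$$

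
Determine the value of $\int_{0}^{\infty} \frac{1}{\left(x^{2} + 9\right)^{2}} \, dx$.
$\frac{\pi}{108}$

Begin with the known result
$$J(a) = \int_{0}^{\infty} \frac{1}{a^{2} + x^{2}} \, dx = \frac{\pi}{2 a}.$$

Differentiating under the integral sign with respect to $a$,
$$\frac{dJ}{da} = \int_{0}^{\infty} - \frac{2 a}{\left(a^{2} + x^{2}\right)^{2}} \, dx = - \frac{\pi}{2 a^{2}},$$
so $\int_{0}^{\infty} \frac{1}{\left(a^{2} + x^{2}\right)^{2}} \, dx = \frac{\pi}{4 a^{3}}$.

Setting $a = 3$:
$$I = \frac{\pi}{108}.$$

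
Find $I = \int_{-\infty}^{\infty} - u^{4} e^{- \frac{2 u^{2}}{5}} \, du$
$- \frac{75 \sqrt{10} \sqrt{\pi}}{32}$

Begin with the known integral
$$J(a) = \int_{-\infty}^{\infty} - e^{- a u^{2}} \, du = - \frac{\sqrt{\pi}}{\sqrt{a}}.$$

Differentiating under the integral sign brings down a factor of $(-u^2)$:
$$\frac{dJ}{da} = \int_{-\infty}^{\infty} u^{2} e^{- a u^{2}} \, du = \frac{\sqrt{\pi}}{2 a^{\frac{3}{2}}}.$$

Repeating twice in total — each differentiation brings down another $(-u^2)$ — gives
$$\frac{d^{2}J}{da^{2}} = \int_{-\infty}^{\infty} - u^{4} e^{- a u^{2}} \, du = - \frac{3 \sqrt{\pi}}{4 a^{\frac{5}{2}}},$$
and the integrand here is exactly the target integrand, so $I = - \frac{3 \sqrt{\pi}}{4 a^{\frac{5}{2}}}$.

Setting $a = \frac{2}{5}$:
$$I = - \frac{75 \sqrt{10} \sqrt{\pi}}{32}.$$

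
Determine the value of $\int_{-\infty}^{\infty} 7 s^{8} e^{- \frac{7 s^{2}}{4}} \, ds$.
$\frac{480 \sqrt{7} \sqrt{\pi}}{343}$

Start from the elementary integral
$$J(a) = \int_{-\infty}^{\infty} 7 e^{- a s^{2}} \, ds = \frac{7 \sqrt{\pi}}{\sqrt{a}}.$$

Differentiating under the integral sign brings down a factor of $(-s^2)$:
$$\frac{dJ}{da} = \int_{-\infty}^{\infty} - 7 s^{2} e^{- a s^{2}} \, ds = - \frac{7 \sqrt{\pi}}{2 a^{\frac{3}{2}}}.$$

Repeating $4$ times in total — each differentiation brings down another $(-s^2)$ — gives
$$\frac{d^{4}J}{da^{4}} = \int_{-\infty}^{\infty} 7 s^{8} e^{- a s^{2}} \, ds = \frac{735 \sqrt{\pi}}{16 a^{\frac{9}{2}}},$$
and the integrand here is exactly the target integrand, so $I = \frac{735 \sqrt{\pi}}{16 a^{\frac{9}{2}}}$.

Setting $a = \frac{7}{4}$:
$$I = \frac{480 \sqrt{7} \sqrt{\pi}}{343}.$$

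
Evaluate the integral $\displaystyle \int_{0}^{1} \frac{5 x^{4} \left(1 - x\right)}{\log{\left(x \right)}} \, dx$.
$\log{\left(\frac{3125}{7776} \right)}$

Introduce a parameter $a$ in the exponent: let $I(a) = \int_{0}^{1} \frac{5 \left(x^{4} - x^{a}\right)}{\log{\left(x \right)}} \, dx$.

Since $\dfrac{\partial}{\partial a}\,x^{a} = x^{a} \ln x$, the $\ln x$ in the denominator cancels and
$$\frac{dI}{da} = \int_{0}^{1} -5 x^{a} \, dx = -5 \left[\frac{x^{a+1}}{a+1}\right]_0^1 = - \frac{5}{a + 1}.$$

Integrating with respect to $a$ gives $I(a) = \log{\left(\frac{3125}{\left(a + 1\right)^{5}} \right)} + C$.

At $a = 4$ the integrand is identically $0$, so $I(4) = 0$. The closed form gives $0$, hence $C = 0$.

Setting $a = 5$:
$$I = \log{\left(\frac{3125}{7776} \right)}.$$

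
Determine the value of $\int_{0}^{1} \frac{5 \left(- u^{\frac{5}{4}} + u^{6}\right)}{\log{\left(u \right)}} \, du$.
$\log{\left(\frac{17210368}{59049} \right)}$

Introduce a parameter $a$ in the exponent: let $I(a) = \int_{0}^{1} \frac{5 \left(u^{6} - u^{a}\right)}{\log{\left(u \right)}} \, du$.

Since $\dfrac{\partial}{\partial a}\,u^{a} = u^{a} \ln u$, the $\ln u$ in the denominator cancels and
$$\frac{dI}{da} = \int_{0}^{1} -5 u^{a} \, du = -5 \left[\frac{u^{a+1}}{a+1}\right]_0^1 = - \frac{5}{a + 1}.$$

Integrating with respect to $a$ gives $I(a) = \log{\left(\frac{16807}{\left(a + 1\right)^{5}} \right)} + C$.

At $a = 6$ the integrand is identically $0$, so $I(6) = 0$. The closed form gives $0$, hence $C = 0$.

Setting $a = \frac{5}{4}$:
$$I = \log{\left(\frac{17210368}{59049} \right)}.$$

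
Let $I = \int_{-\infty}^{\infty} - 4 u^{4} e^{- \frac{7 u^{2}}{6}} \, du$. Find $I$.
$- \frac{108 \sqrt{42} \sqrt{\pi}}{343}$

Start from the elementary integral
$$J(a) = \int_{-\infty}^{\infty} - 4 e^{- a u^{2}} \, du = - \frac{4 \sqrt{\pi}}{\sqrt{a}}.$$

Differentiating under the integral sign brings down a factor of $(-u^2)$:
$$\frac{dJ}{da} = \int_{-\infty}^{\infty} 4 u^{2} e^{- a u^{2}} \, du = \frac{2 \sqrt{\pi}}{a^{\frac{3}{2}}}.$$

Repeating twice in total — each differentiation brings down another $(-u^2)$ — gives
$$\frac{d^{2}J}{da^{2}} = \int_{-\infty}^{\infty} - 4 u^{4} e^{- a u^{2}} \, du = - \frac{3 \sqrt{\pi}}{a^{\frac{5}{2}}},$$
and the integrand here is exactly the target integrand, so $I = - \frac{3 \sqrt{\pi}}{a^{\frac{5}{2}}}$.

Setting $a = \frac{7}{6}$:
$$I = - \frac{108 \sqrt{42} \sqrt{\pi}}{343}.$$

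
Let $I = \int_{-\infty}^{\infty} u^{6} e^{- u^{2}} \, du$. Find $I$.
$\frac{15 \sqrt{\pi}}{8}$

Start from the elementary integral
$$J(a) = \int_{-\infty}^{\infty} e^{- a u^{2}} \, du = \frac{\sqrt{\pi}}{\sqrt{a}}.$$

Differentiating under the integral sign brings down a factor of $(-u^2)$:
$$\frac{dJ}{da} = \int_{-\infty}^{\infty} - u^{2} e^{- a u^{2}} \, du = - \frac{\sqrt{\pi}}{2 a^{\frac{3}{2}}}.$$

Repeating $3$ times in total — each differentiation brings down another $(-u^2)$ — gives
$$\frac{d^{3}J}{da^{3}} = \int_{-\infty}^{\infty} - u^{6} e^{- a u^{2}} \, du = - \frac{15 \sqrt{\pi}}{8 a^{\frac{7}{2}}},$$
and the integrand here is $(-1)^{3}$ times the target integrand, so $I = (-1)^{3}\,\frac{d^{3}J}{da^{3}} = \frac{15 \sqrt{\pi}}{8 a^{\frac{7}{2}}}$.

Setting $a = 1$:
$$I = \frac{15 \sqrt{\pi}}{8}.$$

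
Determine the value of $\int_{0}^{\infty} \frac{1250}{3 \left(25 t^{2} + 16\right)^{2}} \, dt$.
$\frac{125 \pi}{384}$

Recall the elementary integral
$$J(a) = \int_{0}^{\infty} \frac{2}{3 \left(a^{2} + t^{2}\right)} \, dt = \frac{\pi}{3 a}.$$

Differentiating under the integral sign with respect to $a$,
$$\frac{dJ}{da} = \int_{0}^{\infty} - \frac{4 a}{3 \left(a^{2} + t^{2}\right)^{2}} \, dt = - \frac{\pi}{3 a^{2}},$$
so $\int_{0}^{\infty} \frac{2}{3 \left(a^{2} + t^{2}\right)^{2}} \, dt = \frac{\pi}{6 a^{3}}$.

Setting $a = \frac{4}{5}$:
$$I = \frac{125 \pi}{384}.$$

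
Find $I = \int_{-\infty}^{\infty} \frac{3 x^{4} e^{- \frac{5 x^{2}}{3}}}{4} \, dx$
$\frac{81 \sqrt{15} \sqrt{\pi}}{2000}$

Consider the simpler parametrised integral
$$J(a) = \int_{-\infty}^{\infty} \frac{3 e^{- a x^{2}}}{4} \, dx = \frac{3 \sqrt{\pi}}{4 \sqrt{a}}.$$

Differentiating under the integral sign brings down a factor of $(-x^2)$:
$$\frac{dJ}{da} = \int_{-\infty}^{\infty} - \frac{3 x^{2} e^{- a x^{2}}}{4} \, dx = - \frac{3 \sqrt{\pi}}{8 a^{\frac{3}{2}}}.$$

Repeating twice in total — each differentiation brings down another $(-x^2)$ — gives
$$\frac{d^{2}J}{da^{2}} = \int_{-\infty}^{\infty} \frac{3 x^{4} e^{- a x^{2}}}{4} \, dx = \frac{9 \sqrt{\pi}}{16 a^{\frac{5}{2}}},$$
and the integrand here is exactly the target integrand, so $I = \frac{9 \sqrt{\pi}}{16 a^{\frac{5}{2}}}$.

Setting $a = \frac{5}{3}$:
$$I = \frac{81 \sqrt{15} \sqrt{\pi}}{2000}.$$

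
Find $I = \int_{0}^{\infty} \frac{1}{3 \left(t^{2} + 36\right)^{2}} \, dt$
$\frac{\pi}{2592}$

Recall the elementary integral
$$J(a) = \int_{0}^{\infty} \frac{1}{3 \left(a^{2} + t^{2}\right)} \, dt = \frac{\pi}{6 a}.$$

Differentiating under the integral sign with respect to $a$,
$$\frac{dJ}{da} = \int_{0}^{\infty} - \frac{2 a}{3 \left(a^{2} + t^{2}\right)^{2}} \, dt = - \frac{\pi}{6 a^{2}},$$
so $\int_{0}^{\infty} \frac{1}{3 \left(a^{2} + t^{2}\right)^{2}} \, dt = \frac{\pi}{12 a^{3}}$.

Setting $a = 6$:
$$I = \frac{\pi}{2592}.$$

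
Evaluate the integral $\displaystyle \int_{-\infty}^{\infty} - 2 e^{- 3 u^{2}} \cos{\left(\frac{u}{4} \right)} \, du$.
$- \frac{2 \sqrt{3} \sqrt{\pi}}{3 e^{\frac{1}{192}}}$

Let $b$ denote the cosine frequency and define $I(b) = \int_{-\infty}^{\infty} - 2 e^{- 3 u^{2}} \cos{\left(b u \right)} \, du$.

Differentiating under the integral sign,
$$I'(b) = \int_{-\infty}^{\infty} 2 u e^{- 3 u^{2}} \sin{\left(b u \right)} \, du.$$

Integrate $\int_{-\infty}^{\infty} u \sin(b u)\, e^{- 3 u^{2}}\, du$ by parts with $w = \sin(b u)$ and $dv = u\, e^{- 3 u^{2}}\, du$, giving $v = - \frac{e^{- 3 u^{2}}}{6}$. The boundary term vanishes and
$$\int_{-\infty}^{\infty} u \sin(b u)\, e^{- 3 u^{2}}\, du = \frac{b}{6} \int_{-\infty}^{\infty} \cos(b u)\, e^{- 3 u^{2}}\, du,$$
so $I'(b) = - \frac{b}{6}\, I(b)$.

This is a separable first-order ODE; solving with the initial condition $I(0) = \int_{-\infty}^{\infty} - 2 e^{- 3 u^{2}}\,du = - \frac{2 \sqrt{3} \sqrt{\pi}}{3}$ gives
$$I(b) = - \frac{2 \sqrt{3} \sqrt{\pi} e^{- \frac{b^{2}}{12}}}{3}.$$

Setting $b = \frac{1}{4}$:
$$I = - \frac{2 \sqrt{3} \sqrt{\pi}}{3 e^{\frac{1}{192}}}.$$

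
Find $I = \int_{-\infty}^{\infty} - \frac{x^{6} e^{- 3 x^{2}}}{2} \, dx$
$- \frac{5 \sqrt{3} \sqrt{\pi}}{432}$

Begin with the known integral
$$J(a) = \int_{-\infty}^{\infty} - \frac{e^{- a x^{2}}}{2} \, dx = - \frac{\sqrt{\pi}}{2 \sqrt{a}}.$$

Differentiating under the integral sign brings down a factor of $(-x^2)$:
$$\frac{dJ}{da} = \int_{-\infty}^{\infty} \frac{x^{2} e^{- a x^{2}}}{2} \, dx = \frac{\sqrt{\pi}}{4 a^{\frac{3}{2}}}.$$

Repeating $3$ times in total — each differentiation brings down another $(-x^2)$ — gives
$$\frac{d^{3}J}{da^{3}} = \int_{-\infty}^{\infty} \frac{x^{6} e^{- a x^{2}}}{2} \, dx = \frac{15 \sqrt{\pi}}{16 a^{\frac{7}{2}}},$$
and the integrand here is $(-1)^{3}$ times the target integrand, so $I = (-1)^{3}\,\frac{d^{3}J}{da^{3}} = - \frac{15 \sqrt{\pi}}{16 a^{\frac{7}{2}}}$.

Setting $a = 3$:
$$I = - \frac{5 \sqrt{3} \sqrt{\pi}}{432}.$$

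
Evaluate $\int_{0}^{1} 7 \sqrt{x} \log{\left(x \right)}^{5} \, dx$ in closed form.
$- \frac{17920}{243}$

Begin with the known integral
$$J(a) = \int_{0}^{1} 7 x^{a} \, dx = \frac{7}{a + 1}.$$

Differentiating under the integral sign brings down a factor of $\ln x$:
$$\frac{dJ}{da} = \int_{0}^{1} 7 x^{a} \log{\left(x \right)} \, dx = - \frac{7}{\left(a + 1\right)^{2}}.$$

Repeating $5$ times in total — each differentiation brings down another $\ln x$ — gives
$$\frac{d^{5}J}{da^{5}} = \int_{0}^{1} 7 x^{a} \log{\left(x \right)}^{5} \, dx = - \frac{840}{\left(a + 1\right)^{6}},$$
and the integrand here is exactly the target integrand, so $I = - \frac{840}{\left(a + 1\right)^{6}}$.

Setting $a = \frac{1}{2}$:
$$I = - \frac{17920}{243}.$$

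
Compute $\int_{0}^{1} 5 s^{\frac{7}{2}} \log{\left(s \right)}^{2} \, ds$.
$\frac{80}{729}$

Consider the simpler parametrised integral
$$J(a) = \int_{0}^{1} 5 s^{a} \, ds = \frac{5}{a + 1}.$$

Differentiating under the integral sign brings down a factor of $\ln s$:
$$\frac{dJ}{da} = \int_{0}^{1} 5 s^{a} \log{\left(s \right)} \, ds = - \frac{5}{\left(a + 1\right)^{2}}.$$

Repeating twice in total — each differentiation brings down another $\ln s$ — gives
$$\frac{d^{2}J}{da^{2}} = \int_{0}^{1} 5 s^{a} \log{\left(s \right)}^{2} \, ds = \frac{10}{\left(a + 1\right)^{3}},$$
and the integrand here is exactly the target integrand, so $I = \frac{10}{\left(a + 1\right)^{3}}$.

Setting $a = \frac{7}{2}$:
$$I = \frac{80}{729}.$$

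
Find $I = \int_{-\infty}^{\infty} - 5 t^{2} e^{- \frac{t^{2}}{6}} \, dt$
$- 15 \sqrt{6} \sqrt{\pi}$

Begin with the known integral
$$J(a) = \int_{-\infty}^{\infty} - 5 e^{- a t^{2}} \, dt = - \frac{5 \sqrt{\pi}}{\sqrt{a}}.$$

Differentiating under the integral sign brings down a factor of $(-t^2)$:
$$\frac{dJ}{da} = \int_{-\infty}^{\infty} 5 t^{2} e^{- a t^{2}} \, dt = \frac{5 \sqrt{\pi}}{2 a^{\frac{3}{2}}}.$$

The integral on the left is $-I$, so $I = - \frac{5 \sqrt{\pi}}{2 a^{\frac{3}{2}}}$.

Setting $a = \frac{1}{6}$:
$$I = - 15 \sqrt{6} \sqrt{\pi}.$$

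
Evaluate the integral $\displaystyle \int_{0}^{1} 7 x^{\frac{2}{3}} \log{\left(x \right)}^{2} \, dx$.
$\frac{378}{125}$

Begin with the known integral
$$J(a) = \int_{0}^{1} 7 x^{a} \, dx = \frac{7}{a + 1}.$$

Differentiating under the integral sign brings down a factor of $\ln x$:
$$\frac{dJ}{da} = \int_{0}^{1} 7 x^{a} \log{\left(x \right)} \, dx = - \frac{7}{\left(a + 1\right)^{2}}.$$

Repeating twice in total — each differentiation brings down another $\ln x$ — gives
$$\frac{d^{2}J}{da^{2}} = \int_{0}^{1} 7 x^{a} \log{\left(x \right)}^{2} \, dx = \frac{14}{\left(a + 1\right)^{3}},$$
and the integrand here is exactly the target integrand, so $I = \frac{14}{\left(a + 1\right)^{3}}$.

Setting $a = \frac{2}{3}$:
$$I = \frac{378}{125}.$$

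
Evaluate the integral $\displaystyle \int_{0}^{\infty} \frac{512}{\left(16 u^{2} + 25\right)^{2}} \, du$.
$\frac{32 \pi}{125}$

Start from the standard arctangent integral
$$J(a) = \int_{0}^{\infty} \frac{2}{a^{2} + u^{2}} \, du = \frac{\pi}{a}.$$

Differentiating under the integral sign with respect to $a$,
$$\frac{dJ}{da} = \int_{0}^{\infty} - \frac{4 a}{\left(a^{2} + u^{2}\right)^{2}} \, du = - \frac{\pi}{a^{2}},$$
so $\int_{0}^{\infty} \frac{2}{\left(a^{2} + u^{2}\right)^{2}} \, du = \frac{\pi}{2 a^{3}}$.

Setting $a = \frac{5}{4}$:
$$I = \frac{32 \pi}{125}.$$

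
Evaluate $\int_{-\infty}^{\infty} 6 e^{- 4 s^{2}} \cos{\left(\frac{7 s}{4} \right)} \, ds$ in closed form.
$\frac{3 \sqrt{\pi}}{e^{\frac{49}{256}}}$

Let $b$ denote the cosine frequency and define $I(b) = \int_{-\infty}^{\infty} 6 e^{- 4 s^{2}} \cos{\left(b s \right)} \, ds$.

Differentiating under the integral sign,
$$I'(b) = \int_{-\infty}^{\infty} - 6 s e^{- 4 s^{2}} \sin{\left(b s \right)} \, ds.$$

Integrate $\int_{-\infty}^{\infty} s \sin(b s)\, e^{- 4 s^{2}}\, ds$ by parts with $u = \sin(b s)$ and $dv = s\, e^{- 4 s^{2}}\, ds$, giving $v = - \frac{e^{- 4 s^{2}}}{8}$. The boundary term vanishes and
$$\int_{-\infty}^{\infty} s \sin(b s)\, e^{- 4 s^{2}}\, ds = \frac{b}{8} \int_{-\infty}^{\infty} \cos(b s)\, e^{- 4 s^{2}}\, ds,$$
so $I'(b) = - \frac{b}{8}\, I(b)$.

This is a separable first-order ODE; solving with the initial condition $I(0) = \int_{-\infty}^{\infty} 6 e^{- 4 s^{2}}\,ds = 3 \sqrt{\pi}$ gives
$$I(b) = 3 \sqrt{\pi} e^{- \frac{b^{2}}{16}}.$$

Setting $b = \frac{7}{4}$:
$$I = \frac{3 \sqrt{\pi}}{e^{\frac{49}{256}}}.$$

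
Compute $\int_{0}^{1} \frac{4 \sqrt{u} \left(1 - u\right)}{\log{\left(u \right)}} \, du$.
$\log{\left(\frac{81}{625} \right)}$

Introduce a parameter $a$ in the exponent: let $I(a) = \int_{0}^{1} \frac{4 \left(- u^{\frac{3}{2}} + u^{a}\right)}{\log{\left(u \right)}} \, du$.

Since $\dfrac{\partial}{\partial a}\,u^{a} = u^{a} \ln u$, the $\ln u$ in the denominator cancels and
$$\frac{dI}{da} = \int_{0}^{1} 4 u^{a} \, du = 4 \left[\frac{u^{a+1}}{a+1}\right]_0^1 = \frac{4}{a + 1}.$$

Integrating with respect to $a$ gives $I(a) = \log{\left(\frac{16 \left(a + 1\right)^{4}}{625} \right)} + C$.

At $a = \frac{3}{2}$ the integrand is identically $0$, so $I(\frac{3}{2}) = 0$. The closed form gives $0$, hence $C = 0$.

Setting $a = \frac{1}{2}$:
$$I = \log{\left(\frac{81}{625} \right)}.$$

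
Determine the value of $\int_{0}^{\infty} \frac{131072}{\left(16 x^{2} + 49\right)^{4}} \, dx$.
$\frac{5120 \pi}{823543}$

Begin with the known result
$$J(a) = \int_{0}^{\infty} \frac{2}{a^{2} + x^{2}} \, dx = \frac{\pi}{a}.$$

Differentiating under the integral sign with respect to $a$,
$$\frac{dJ}{da} = \int_{0}^{\infty} - \frac{4 a}{\left(a^{2} + x^{2}\right)^{2}} \, dx = - \frac{\pi}{a^{2}},$$
so $\int_{0}^{\infty} \frac{2}{\left(a^{2} + x^{2}\right)^{2}} \, dx = \frac{\pi}{2 a^{3}}$.

Repeating — each differentiation of $1/(x^2+a^2)^j$ produces $-2ja/(x^2+a^2)^{j+1}$ — and dividing through by $-2ja$ at each step yields, after $3$ differentiations in total,
$$\int_{0}^{\infty} \frac{2}{\left(a^{2} + x^{2}\right)^{4}} \, dx = \frac{5 \pi}{16 a^{7}}.$$

Setting $a = \frac{7}{4}$:
$$I = \frac{5120 \pi}{823543}.$$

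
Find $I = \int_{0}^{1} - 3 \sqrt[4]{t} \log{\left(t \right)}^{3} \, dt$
$\frac{4608}{625}$

Start from the elementary integral
$$J(a) = \int_{0}^{1} - 3 t^{a} \, dt = - \frac{3}{a + 1}.$$

Differentiating under the integral sign brings down a factor of $\ln t$:
$$\frac{dJ}{da} = \int_{0}^{1} - 3 t^{a} \log{\left(t \right)} \, dt = \frac{3}{\left(a + 1\right)^{2}}.$$

Repeating $3$ times in total — each differentiation brings down another $\ln t$ — gives
$$\frac{d^{3}J}{da^{3}} = \int_{0}^{1} - 3 t^{a} \log{\left(t \right)}^{3} \, dt = \frac{18}{\left(a + 1\right)^{4}},$$
and the integrand here is exactly the target integrand, so $I = \frac{18}{\left(a + 1\right)^{4}}$.

Setting $a = \frac{1}{4}$:
$$I = \frac{4608}{625}.$$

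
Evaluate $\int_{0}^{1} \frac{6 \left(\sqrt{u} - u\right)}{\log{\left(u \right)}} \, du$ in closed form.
$\log{\left(\frac{729}{4096} \right)}$

Replace the exponent $\frac{1}{2}$ by a parameter $a$: let $I(a) = \int_{0}^{1} \frac{6 \left(- u + u^{a}\right)}{\log{\left(u \right)}} \, du$.

Since $\dfrac{\partial}{\partial a}\,u^{a} = u^{a} \ln u$, the $\ln u$ in the denominator cancels and
$$\frac{dI}{da} = \int_{0}^{1} 6 u^{a} \, du = 6 \left[\frac{u^{a+1}}{a+1}\right]_0^1 = \frac{6}{a + 1}.$$

Integrating with respect to $a$ gives $I(a) = \log{\left(\frac{\left(a + 1\right)^{6}}{64} \right)} + C$.

At $a = 1$ the integrand is identically $0$, so $I(1) = 0$. The closed form gives $0$, hence $C = 0$.

Setting $a = \frac{1}{2}$:
$$I = \log{\left(\frac{729}{4096} \right)}.$$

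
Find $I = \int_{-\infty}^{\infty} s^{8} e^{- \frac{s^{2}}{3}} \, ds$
$\frac{8505 \sqrt{3} \sqrt{\pi}}{16}$

Begin with the known integral
$$J(a) = \int_{-\infty}^{\infty} e^{- a s^{2}} \, ds = \frac{\sqrt{\pi}}{\sqrt{a}}.$$

Differentiating under the integral sign brings down a factor of $(-s^2)$:
$$\frac{dJ}{da} = \int_{-\infty}^{\infty} - s^{2} e^{- a s^{2}} \, ds = - \frac{\sqrt{\pi}}{2 a^{\frac{3}{2}}}.$$

Repeating $4$ times in total — each differentiation brings down another $(-s^2)$ — gives
$$\frac{d^{4}J}{da^{4}} = \int_{-\infty}^{\infty} s^{8} e^{- a s^{2}} \, ds = \frac{105 \sqrt{\pi}}{16 a^{\frac{9}{2}}},$$
and the integrand here is exactly the target integrand, so $I = \frac{105 \sqrt{\pi}}{16 a^{\frac{9}{2}}}$.

Setting $a = \frac{1}{3}$:
$$I = \frac{8505 \sqrt{3} \sqrt{\pi}}{16}.$$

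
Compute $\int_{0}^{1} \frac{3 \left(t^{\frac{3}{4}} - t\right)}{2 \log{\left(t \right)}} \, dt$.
$\log{\left(\frac{7 \sqrt{14}}{32} \right)}$

Introduce a parameter $a$ in the exponent: let $I(a) = \int_{0}^{1} \frac{3 \left(- t + t^{a}\right)}{2 \log{\left(t \right)}} \, dt$.

Since $\dfrac{\partial}{\partial a}\,t^{a} = t^{a} \ln t$, the $\ln t$ in the denominator cancels and
$$\frac{dI}{da} = \int_{0}^{1} \frac{3}{2} t^{a} \, dt = \frac{3}{2} \left[\frac{t^{a+1}}{a+1}\right]_0^1 = \frac{3}{2 \left(a + 1\right)}.$$

Integrating with respect to $a$ gives $I(a) = \frac{3 \log{\left(a + 1 \right)}}{2} - \frac{3 \log{\left(2 \right)}}{2} + C$.

At $a = 1$ the integrand is identically $0$, so $I(1) = 0$. The closed form gives $0$, hence $C = 0$.

Setting $a = \frac{3}{4}$:
$$I = \log{\left(\frac{7 \sqrt{14}}{32} \right)}.$$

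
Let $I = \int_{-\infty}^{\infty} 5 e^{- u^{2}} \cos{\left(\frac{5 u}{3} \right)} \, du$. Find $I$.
$\frac{5 \sqrt{\pi}}{e^{\frac{25}{36}}}$

Define $I(b) = \int_{-\infty}^{\infty} 5 e^{- u^{2}} \cos{\left(b u \right)} \, du$.

Differentiating under the integral sign,
$$I'(b) = \int_{-\infty}^{\infty} - 5 u e^{- u^{2}} \sin{\left(b u \right)} \, du.$$

Integrate $\int_{-\infty}^{\infty} u \sin(b u)\, e^{- u^{2}}\, du$ by parts with $w = \sin(b u)$ and $dv = u\, e^{- u^{2}}\, du$, giving $v = - \frac{e^{- u^{2}}}{2}$. The boundary term vanishes and
$$\int_{-\infty}^{\infty} u \sin(b u)\, e^{- u^{2}}\, du = \frac{b}{2} \int_{-\infty}^{\infty} \cos(b u)\, e^{- u^{2}}\, du,$$
so $I'(b) = - \frac{b}{2}\, I(b)$.

This is a separable first-order ODE; solving with the initial condition $I(0) = \int_{-\infty}^{\infty} 5 e^{- u^{2}}\,du = 5 \sqrt{\pi}$ gives
$$I(b) = 5 \sqrt{\pi} e^{- \frac{b^{2}}{4}}.$$

Setting $b = \frac{5}{3}$:
$$I = \frac{5 \sqrt{\pi}}{e^{\frac{25}{36}}}.$$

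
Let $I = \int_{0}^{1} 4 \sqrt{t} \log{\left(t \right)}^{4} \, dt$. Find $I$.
$\frac{1024}{81}$

Begin with the known integral
$$J(a) = \int_{0}^{1} 4 t^{a} \, dt = \frac{4}{a + 1}.$$

Differentiating under the integral sign brings down a factor of $\ln t$:
$$\frac{dJ}{da} = \int_{0}^{1} 4 t^{a} \log{\left(t \right)} \, dt = - \frac{4}{\left(a + 1\right)^{2}}.$$

Repeating $4$ times in total — each differentiation brings down another $\ln t$ — gives
$$\frac{d^{4}J}{da^{4}} = \int_{0}^{1} 4 t^{a} \log{\left(t \right)}^{4} \, dt = \frac{96}{\left(a + 1\right)^{5}},$$
and the integrand here is exactly the target integrand, so $I = \frac{96}{\left(a + 1\right)^{5}}$.

Setting $a = \frac{1}{2}$:
$$I = \frac{1024}{81}.$$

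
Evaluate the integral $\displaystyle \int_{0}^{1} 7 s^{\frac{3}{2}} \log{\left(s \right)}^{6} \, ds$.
$\frac{129024}{15625}$

Start from the elementary integral
$$J(a) = \int_{0}^{1} 7 s^{a} \, ds = \frac{7}{a + 1}.$$

Differentiating under the integral sign brings down a factor of $\ln s$:
$$\frac{dJ}{da} = \int_{0}^{1} 7 s^{a} \log{\left(s \right)} \, ds = - \frac{7}{\left(a + 1\right)^{2}}.$$

Repeating $6$ times in total — each differentiation brings down another $\ln s$ — gives
$$\frac{d^{6}J}{da^{6}} = \int_{0}^{1} 7 s^{a} \log{\left(s \right)}^{6} \, ds = \frac{5040}{\left(a + 1\right)^{7}},$$
and the integrand here is exactly the target integrand, so $I = \frac{5040}{\left(a + 1\right)^{7}}$.

Setting $a = \frac{3}{2}$:
$$I = \frac{129024}{15625}.$$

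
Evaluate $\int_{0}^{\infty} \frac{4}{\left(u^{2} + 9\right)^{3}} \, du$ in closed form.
$\frac{\pi}{324}$

Start from the standard arctangent integral
$$J(a) = \int_{0}^{\infty} \frac{4}{a^{2} + u^{2}} \, du = \frac{2 \pi}{a}.$$

Differentiating under the integral sign with respect to $a$,
$$\frac{dJ}{da} = \int_{0}^{\infty} - \frac{8 a}{\left(a^{2} + u^{2}\right)^{2}} \, du = - \frac{2 \pi}{a^{2}},$$
so $\int_{0}^{\infty} \frac{4}{\left(a^{2} + u^{2}\right)^{2}} \, du = \frac{\pi}{a^{3}}$.

Repeating — each differentiation of $1/(u^2+a^2)^j$ produces $-2ja/(u^2+a^2)^{j+1}$ — and dividing through by $-2ja$ at each step yields, after $2$ differentiations in total,
$$\int_{0}^{\infty} \frac{4}{\left(a^{2} + u^{2}\right)^{3}} \, du = \frac{3 \pi}{4 a^{5}}.$$

Setting $a = 3$:
$$I = \frac{\pi}{324}.$$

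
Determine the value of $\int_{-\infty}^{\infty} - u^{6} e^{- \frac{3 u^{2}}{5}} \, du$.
$- \frac{625 \sqrt{15} \sqrt{\pi}}{216}$

Start from the elementary integral
$$J(a) = \int_{-\infty}^{\infty} - e^{- a u^{2}} \, du = - \frac{\sqrt{\pi}}{\sqrt{a}}.$$

Differentiating under the integral sign brings down a factor of $(-u^2)$:
$$\frac{dJ}{da} = \int_{-\infty}^{\infty} u^{2} e^{- a u^{2}} \, du = \frac{\sqrt{\pi}}{2 a^{\frac{3}{2}}}.$$

Repeating $3$ times in total — each differentiation brings down another $(-u^2)$ — gives
$$\frac{d^{3}J}{da^{3}} = \int_{-\infty}^{\infty} u^{6} e^{- a u^{2}} \, du = \frac{15 \sqrt{\pi}}{8 a^{\frac{7}{2}}},$$
and the integrand here is $(-1)^{3}$ times the target integrand, so $I = (-1)^{3}\,\frac{d^{3}J}{da^{3}} = - \frac{15 \sqrt{\pi}}{8 a^{\frac{7}{2}}}$.

Setting $a = \frac{3}{5}$:
$$I = - \frac{625 \sqrt{15} \sqrt{\pi}}{216}.$$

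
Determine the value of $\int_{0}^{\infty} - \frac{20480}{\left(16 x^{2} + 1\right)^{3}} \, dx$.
$- 960 \pi$

Recall the elementary integral
$$J(a) = \int_{0}^{\infty} - \frac{5}{a^{2} + x^{2}} \, dx = - \frac{5 \pi}{2 a}.$$

Differentiating under the integral sign with respect to $a$,
$$\frac{dJ}{da} = \int_{0}^{\infty} \frac{10 a}{\left(a^{2} + x^{2}\right)^{2}} \, dx = \frac{5 \pi}{2 a^{2}},$$
so $\int_{0}^{\infty} - \frac{5}{\left(a^{2} + x^{2}\right)^{2}} \, dx = - \frac{5 \pi}{4 a^{3}}$.

Repeating — each differentiation of $1/(x^2+a^2)^j$ produces $-2ja/(x^2+a^2)^{j+1}$ — and dividing through by $-2ja$ at each step yields, after $2$ differentiations in total,
$$\int_{0}^{\infty} - \frac{5}{\left(a^{2} + x^{2}\right)^{3}} \, dx = - \frac{15 \pi}{16 a^{5}}.$$

Setting $a = \frac{1}{4}$:
$$I = - 960 \pi.$$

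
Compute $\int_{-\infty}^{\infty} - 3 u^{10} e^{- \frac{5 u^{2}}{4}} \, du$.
$- \frac{36288 \sqrt{5} \sqrt{\pi}}{3125}$

Consider the simpler parametrised integral
$$J(a) = \int_{-\infty}^{\infty} - 3 e^{- a u^{2}} \, du = - \frac{3 \sqrt{\pi}}{\sqrt{a}}.$$

Differentiating under the integral sign brings down a factor of $(-u^2)$:
$$\frac{dJ}{da} = \int_{-\infty}^{\infty} 3 u^{2} e^{- a u^{2}} \, du = \frac{3 \sqrt{\pi}}{2 a^{\frac{3}{2}}}.$$

Repeating $5$ times in total — each differentiation brings down another $(-u^2)$ — gives
$$\frac{d^{5}J}{da^{5}} = \int_{-\infty}^{\infty} 3 u^{10} e^{- a u^{2}} \, du = \frac{2835 \sqrt{\pi}}{32 a^{\frac{11}{2}}},$$
and the integrand here is $(-1)^{5}$ times the target integrand, so $I = (-1)^{5}\,\frac{d^{5}J}{da^{5}} = - \frac{2835 \sqrt{\pi}}{32 a^{\frac{11}{2}}}$.

Setting $a = \frac{5}{4}$:
$$I = - \frac{36288 \sqrt{5} \sqrt{\pi}}{3125}.$$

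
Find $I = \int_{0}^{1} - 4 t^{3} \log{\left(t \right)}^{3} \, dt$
$\frac{3}{32}$

Begin with the known integral
$$J(a) = \int_{0}^{1} - 4 t^{a} \, dt = - \frac{4}{a + 1}.$$

Differentiating under the integral sign brings down a factor of $\ln t$:
$$\frac{dJ}{da} = \int_{0}^{1} - 4 t^{a} \log{\left(t \right)} \, dt = \frac{4}{\left(a + 1\right)^{2}}.$$

Repeating $3$ times in total — each differentiation brings down another $\ln t$ — gives
$$\frac{d^{3}J}{da^{3}} = \int_{0}^{1} - 4 t^{a} \log{\left(t \right)}^{3} \, dt = \frac{24}{\left(a + 1\right)^{4}},$$
and the integrand here is exactly the target integrand, so $I = \frac{24}{\left(a + 1\right)^{4}}$.

Setting $a = 3$:
$$I = \frac{3}{32}.$$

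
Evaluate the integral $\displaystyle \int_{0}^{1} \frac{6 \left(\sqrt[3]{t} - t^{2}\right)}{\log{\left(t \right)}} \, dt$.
$- \log{\left(\frac{531441}{4096} \right)}$

Introduce a parameter $a$ in the exponent: let $I(a) = \int_{0}^{1} \frac{6 \left(\sqrt[3]{t} - t^{a}\right)}{\log{\left(t \right)}} \, dt$.

Since $\dfrac{\partial}{\partial a}\,t^{a} = t^{a} \ln t$, the $\ln t$ in the denominator cancels and
$$\frac{dI}{da} = \int_{0}^{1} -6 t^{a} \, dt = -6 \left[\frac{t^{a+1}}{a+1}\right]_0^1 = - \frac{6}{a + 1}.$$

Integrating with respect to $a$ gives $I(a) = - \log{\left(\frac{729 \left(a + 1\right)^{6}}{4096} \right)} + C$.

At $a = \frac{1}{3}$ the integrand is identically $0$, so $I(\frac{1}{3}) = 0$. The closed form gives $0$, hence $C = 0$.

Setting $a = 2$:
$$I = - \log{\left(\frac{531441}{4096} \right)}.$$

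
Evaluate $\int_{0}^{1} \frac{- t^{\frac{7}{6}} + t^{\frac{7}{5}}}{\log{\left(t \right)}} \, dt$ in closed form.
$- \log{\left(65 \right)} + \log{\left(72 \right)}$

Introduce a parameter $a$ in the exponent: let $I(a) = \int_{0}^{1} \frac{t^{\frac{7}{5}} - t^{a}}{\log{\left(t \right)}} \, dt$.

Since $\dfrac{\partial}{\partial a}\,t^{a} = t^{a} \ln t$, the $\ln t$ in the denominator cancels and
$$\frac{dI}{da} = \int_{0}^{1} -1 t^{a} \, dt = -1 \left[\frac{t^{a+1}}{a+1}\right]_0^1 = - \frac{1}{a + 1}.$$

Integrating with respect to $a$ gives $I(a) = - \log{\left(\frac{5 a}{12} + \frac{5}{12} \right)} + C$.

At $a = \frac{7}{5}$ the integrand is identically $0$, so $I(\frac{7}{5}) = 0$. The closed form gives $0$, hence $C = 0$.

Setting $a = \frac{7}{6}$:
$$I = - \log{\left(65 \right)} + \log{\left(72 \right)}.$$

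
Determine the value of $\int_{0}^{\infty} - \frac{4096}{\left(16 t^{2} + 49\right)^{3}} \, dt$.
$- \frac{192 \pi}{16807}$

Begin with the known result
$$J(a) = \int_{0}^{\infty} - \frac{1}{a^{2} + t^{2}} \, dt = - \frac{\pi}{2 a}.$$

Differentiating under the integral sign with respect to $a$,
$$\frac{dJ}{da} = \int_{0}^{\infty} \frac{2 a}{\left(a^{2} + t^{2}\right)^{2}} \, dt = \frac{\pi}{2 a^{2}},$$
so $\int_{0}^{\infty} - \frac{1}{\left(a^{2} + t^{2}\right)^{2}} \, dt = - \frac{\pi}{4 a^{3}}$.

Repeating — each differentiation of $1/(t^2+a^2)^j$ produces $-2ja/(t^2+a^2)^{j+1}$ — and dividing through by $-2ja$ at each step yields, after $2$ differentiations in total,
$$\int_{0}^{\infty} - \frac{1}{\left(a^{2} + t^{2}\right)^{3}} \, dt = - \frac{3 \pi}{16 a^{5}}.$$

Setting $a = \frac{7}{4}$:
$$I = - \frac{192 \pi}{16807}.$$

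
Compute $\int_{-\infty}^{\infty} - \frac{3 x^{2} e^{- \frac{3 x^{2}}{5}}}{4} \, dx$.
$- \frac{5 \sqrt{15} \sqrt{\pi}}{24}$

Start from the elementary integral
$$J(a) = \int_{-\infty}^{\infty} - \frac{3 e^{- a x^{2}}}{4} \, dx = - \frac{3 \sqrt{\pi}}{4 \sqrt{a}}.$$

Differentiating under the integral sign brings down a factor of $(-x^2)$:
$$\frac{dJ}{da} = \int_{-\infty}^{\infty} \frac{3 x^{2} e^{- a x^{2}}}{4} \, dx = \frac{3 \sqrt{\pi}}{8 a^{\frac{3}{2}}}.$$

The integral on the left is $-I$, so $I = - \frac{3 \sqrt{\pi}}{8 a^{\frac{3}{2}}}$.

Setting $a = \frac{3}{5}$:
$$I = - \frac{5 \sqrt{15} \sqrt{\pi}}{24}.$$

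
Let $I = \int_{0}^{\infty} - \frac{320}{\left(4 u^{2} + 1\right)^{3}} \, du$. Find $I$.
$- 30 \pi$

Start from the standard arctangent integral
$$J(a) = \int_{0}^{\infty} - \frac{5}{a^{2} + u^{2}} \, du = - \frac{5 \pi}{2 a}.$$

Differentiating under the integral sign with respect to $a$,
$$\frac{dJ}{da} = \int_{0}^{\infty} \frac{10 a}{\left(a^{2} + u^{2}\right)^{2}} \, du = \frac{5 \pi}{2 a^{2}},$$
so $\int_{0}^{\infty} - \frac{5}{\left(a^{2} + u^{2}\right)^{2}} \, du = - \frac{5 \pi}{4 a^{3}}$.

Repeating — each differentiation of $1/(u^2+a^2)^j$ produces $-2ja/(u^2+a^2)^{j+1}$ — and dividing through by $-2ja$ at each step yields, after $2$ differentiations in total,
$$\int_{0}^{\infty} - \frac{5}{\left(a^{2} + u^{2}\right)^{3}} \, du = - \frac{15 \pi}{16 a^{5}}.$$

Setting $a = \frac{1}{2}$:
$$I = - 30 \pi.$$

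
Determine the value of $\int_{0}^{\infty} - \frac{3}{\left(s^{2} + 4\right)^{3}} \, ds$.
$- \frac{9 \pi}{512}$

Begin with the known result
$$J(a) = \int_{0}^{\infty} - \frac{3}{a^{2} + s^{2}} \, ds = - \frac{3 \pi}{2 a}.$$

Differentiating under the integral sign with respect to $a$,
$$\frac{dJ}{da} = \int_{0}^{\infty} \frac{6 a}{\left(a^{2} + s^{2}\right)^{2}} \, ds = \frac{3 \pi}{2 a^{2}},$$
so $\int_{0}^{\infty} - \frac{3}{\left(a^{2} + s^{2}\right)^{2}} \, ds = - \frac{3 \pi}{4 a^{3}}$.

Repeating — each differentiation of $1/(s^2+a^2)^j$ produces $-2ja/(s^2+a^2)^{j+1}$ — and dividing through by $-2ja$ at each step yields, after $2$ differentiations in total,
$$\int_{0}^{\infty} - \frac{3}{\left(a^{2} + s^{2}\right)^{3}} \, ds = - \frac{9 \pi}{16 a^{5}}.$$

Setting $a = 2$:
$$I = - \frac{9 \pi}{512}.$$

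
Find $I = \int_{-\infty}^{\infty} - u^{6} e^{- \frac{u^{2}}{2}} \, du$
$- 15 \sqrt{2} \sqrt{\pi}$

Start from the elementary integral
$$J(a) = \int_{-\infty}^{\infty} - e^{- a u^{2}} \, du = - \frac{\sqrt{\pi}}{\sqrt{a}}.$$

Differentiating under the integral sign brings down a factor of $(-u^2)$:
$$\frac{dJ}{da} = \int_{-\infty}^{\infty} u^{2} e^{- a u^{2}} \, du = \frac{\sqrt{\pi}}{2 a^{\frac{3}{2}}}.$$

Repeating $3$ times in total — each differentiation brings down another $(-u^2)$ — gives
$$\frac{d^{3}J}{da^{3}} = \int_{-\infty}^{\infty} u^{6} e^{- a u^{2}} \, du = \frac{15 \sqrt{\pi}}{8 a^{\frac{7}{2}}},$$
and the integrand here is $(-1)^{3}$ times the target integrand, so $I = (-1)^{3}\,\frac{d^{3}J}{da^{3}} = - \frac{15 \sqrt{\pi}}{8 a^{\frac{7}{2}}}$.

Setting $a = \frac{1}{2}$:
$$I = - 15 \sqrt{2} \sqrt{\pi}.$$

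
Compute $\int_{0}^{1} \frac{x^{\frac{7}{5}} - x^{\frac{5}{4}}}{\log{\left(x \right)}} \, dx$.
$- \log{\left(\frac{15}{16} \right)}$

Introduce a parameter $a$ in the exponent: let $I(a) = \int_{0}^{1} \frac{x^{\frac{7}{5}} - x^{a}}{\log{\left(x \right)}} \, dx$.

Since $\dfrac{\partial}{\partial a}\,x^{a} = x^{a} \ln x$, the $\ln x$ in the denominator cancels and
$$\frac{dI}{da} = \int_{0}^{1} -1 x^{a} \, dx = -1 \left[\frac{x^{a+1}}{a+1}\right]_0^1 = - \frac{1}{a + 1}.$$

Integrating with respect to $a$ gives $I(a) = - \log{\left(\frac{5 a}{12} + \frac{5}{12} \right)} + C$.

At $a = \frac{7}{5}$ the integrand is identically $0$, so $I(\frac{7}{5}) = 0$. The closed form gives $0$, hence $C = 0$.

Setting $a = \frac{5}{4}$:
$$I = - \log{\left(\frac{15}{16} \right)}.$$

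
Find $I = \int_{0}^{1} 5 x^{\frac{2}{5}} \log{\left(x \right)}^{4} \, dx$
$\frac{375000}{16807}$

Start from the elementary integral
$$J(a) = \int_{0}^{1} 5 x^{a} \, dx = \frac{5}{a + 1}.$$

Differentiating under the integral sign brings down a factor of $\ln x$:
$$\frac{dJ}{da} = \int_{0}^{1} 5 x^{a} \log{\left(x \right)} \, dx = - \frac{5}{\left(a + 1\right)^{2}}.$$

Repeating $4$ times in total — each differentiation brings down another $\ln x$ — gives
$$\frac{d^{4}J}{da^{4}} = \int_{0}^{1} 5 x^{a} \log{\left(x \right)}^{4} \, dx = \frac{120}{\left(a + 1\right)^{5}},$$
and the integrand here is exactly the target integrand, so $I = \frac{120}{\left(a + 1\right)^{5}}$.

Setting $a = \frac{2}{5}$:
$$I = \frac{375000}{16807}.$$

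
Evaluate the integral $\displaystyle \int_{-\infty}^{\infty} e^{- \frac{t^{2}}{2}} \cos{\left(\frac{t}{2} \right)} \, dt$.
$\frac{\sqrt{2} \sqrt{\pi}}{e^{\frac{1}{8}}}$

Treat the cosine frequency as a parameter and define $I(b) = \int_{-\infty}^{\infty} e^{- \frac{t^{2}}{2}} \cos{\left(b t \right)} \, dt$.

Differentiating under the integral sign,
$$I'(b) = \int_{-\infty}^{\infty} - t e^{- \frac{t^{2}}{2}} \sin{\left(b t \right)} \, dt.$$

Integrate $\int_{-\infty}^{\infty} t \sin(b t)\, e^{- \frac{t^{2}}{2}}\, dt$ by parts with $u = \sin(b t)$ and $dv = t\, e^{- \frac{t^{2}}{2}}\, dt$, giving $v = - e^{- \frac{t^{2}}{2}}$. The boundary term vanishes and
$$\int_{-\infty}^{\infty} t \sin(b t)\, e^{- \frac{t^{2}}{2}}\, dt = b \int_{-\infty}^{\infty} \cos(b t)\, e^{- \frac{t^{2}}{2}}\, dt,$$
so $I'(b) = - b\, I(b)$.

This is a separable first-order ODE; solving with the initial condition $I(0) = \int_{-\infty}^{\infty} e^{- \frac{t^{2}}{2}}\,dt = \sqrt{2} \sqrt{\pi}$ gives
$$I(b) = \sqrt{2} \sqrt{\pi} e^{- \frac{b^{2}}{2}}.$$

Setting $b = \frac{1}{2}$:
$$I = \frac{\sqrt{2} \sqrt{\pi}}{e^{\frac{1}{8}}}.$$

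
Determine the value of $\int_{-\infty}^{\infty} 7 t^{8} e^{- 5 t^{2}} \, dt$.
$\frac{147 \sqrt{5} \sqrt{\pi}}{10000}$

Begin with the known integral
$$J(a) = \int_{-\infty}^{\infty} 7 e^{- a t^{2}} \, dt = \frac{7 \sqrt{\pi}}{\sqrt{a}}.$$

Differentiating under the integral sign brings down a factor of $(-t^2)$:
$$\frac{dJ}{da} = \int_{-\infty}^{\infty} - 7 t^{2} e^{- a t^{2}} \, dt = - \frac{7 \sqrt{\pi}}{2 a^{\frac{3}{2}}}.$$

Repeating $4$ times in total — each differentiation brings down another $(-t^2)$ — gives
$$\frac{d^{4}J}{da^{4}} = \int_{-\infty}^{\infty} 7 t^{8} e^{- a t^{2}} \, dt = \frac{735 \sqrt{\pi}}{16 a^{\frac{9}{2}}},$$
and the integrand here is exactly the target integrand, so $I = \frac{735 \sqrt{\pi}}{16 a^{\frac{9}{2}}}$.

Setting $a = 5$:
$$I = \frac{147 \sqrt{5} \sqrt{\pi}}{10000}.$$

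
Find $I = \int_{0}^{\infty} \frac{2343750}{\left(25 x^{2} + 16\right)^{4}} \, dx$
$\frac{1171875 \pi}{262144}$

Recall the elementary integral
$$J(a) = \int_{0}^{\infty} \frac{6}{a^{2} + x^{2}} \, dx = \frac{3 \pi}{a}.$$

Differentiating under the integral sign with respect to $a$,
$$\frac{dJ}{da} = \int_{0}^{\infty} - \frac{12 a}{\left(a^{2} + x^{2}\right)^{2}} \, dx = - \frac{3 \pi}{a^{2}},$$
so $\int_{0}^{\infty} \frac{6}{\left(a^{2} + x^{2}\right)^{2}} \, dx = \frac{3 \pi}{2 a^{3}}$.

Repeating — each differentiation of $1/(x^2+a^2)^j$ produces $-2ja/(x^2+a^2)^{j+1}$ — and dividing through by $-2ja$ at each step yields, after $3$ differentiations in total,
$$\int_{0}^{\infty} \frac{6}{\left(a^{2} + x^{2}\right)^{4}} \, dx = \frac{15 \pi}{16 a^{7}}.$$

Setting $a = \frac{4}{5}$:
$$I = \frac{1171875 \pi}{262144}.$$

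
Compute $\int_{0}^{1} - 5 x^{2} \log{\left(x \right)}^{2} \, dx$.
$- \frac{10}{27}$

Start from the elementary integral
$$J(a) = \int_{0}^{1} - 5 x^{a} \, dx = - \frac{5}{a + 1}.$$

Differentiating under the integral sign brings down a factor of $\ln x$:
$$\frac{dJ}{da} = \int_{0}^{1} - 5 x^{a} \log{\left(x \right)} \, dx = \frac{5}{\left(a + 1\right)^{2}}.$$

Repeating twice in total — each differentiation brings down another $\ln x$ — gives
$$\frac{d^{2}J}{da^{2}} = \int_{0}^{1} - 5 x^{a} \log{\left(x \right)}^{2} \, dx = - \frac{10}{\left(a + 1\right)^{3}},$$
and the integrand here is exactly the target integrand, so $I = - \frac{10}{\left(a + 1\right)^{3}}$.

Setting $a = 2$:
$$I = - \frac{10}{27}.$$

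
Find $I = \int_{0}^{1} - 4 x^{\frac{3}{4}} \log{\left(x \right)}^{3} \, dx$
$\frac{6144}{2401}$

Consider the simpler parametrised integral
$$J(a) = \int_{0}^{1} - 4 x^{a} \, dx = - \frac{4}{a + 1}.$$

Differentiating under the integral sign brings down a factor of $\ln x$:
$$\frac{dJ}{da} = \int_{0}^{1} - 4 x^{a} \log{\left(x \right)} \, dx = \frac{4}{\left(a + 1\right)^{2}}.$$

Repeating $3$ times in total — each differentiation brings down another $\ln x$ — gives
$$\frac{d^{3}J}{da^{3}} = \int_{0}^{1} - 4 x^{a} \log{\left(x \right)}^{3} \, dx = \frac{24}{\left(a + 1\right)^{4}},$$
and the integrand here is exactly the target integrand, so $I = \frac{24}{\left(a + 1\right)^{4}}$.

Setting $a = \frac{3}{4}$:
$$I = \frac{6144}{2401}.$$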